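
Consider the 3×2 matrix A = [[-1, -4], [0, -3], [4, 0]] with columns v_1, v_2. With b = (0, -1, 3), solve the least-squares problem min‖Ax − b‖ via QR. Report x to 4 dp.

v_1 = (-1, 0, 4); ‖v_1‖ = 4.1231, so q_1 = (-0.2425, 0.0000, 0.9701).
q_1·v_2 = (-0.2425)·(-4) + 0.0000·(-3) + 0.9701·0 = 0.9701.
u_2 = v_2 − 0.9701·q_1 = (-3.7647, -3.0000, -0.9412).
‖u_2‖ = 4.9050, so q_2 = (-0.7675, -0.6116, -0.1919).
Qᵀb = (2.9104, 0.0360).
Back-substitute: x_2 = 0.0360/4.9050 = 0.0073.
x_1 = (2.9104 − 0.9701·0.0073)/4.1231 = 0.7042.

x = (0.7042, 0.0073)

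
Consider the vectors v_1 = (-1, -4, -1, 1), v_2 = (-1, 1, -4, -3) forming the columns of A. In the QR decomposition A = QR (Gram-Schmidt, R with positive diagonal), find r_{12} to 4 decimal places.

r_{12} = -0.4588

e_1 = v_1/‖v_1‖ = (-1, -4, -1, 1)/4.3589 = (-0.2294, -0.9177, -0.2294, 0.2294).
r_{12} = e_1·v_2 = -0.4588.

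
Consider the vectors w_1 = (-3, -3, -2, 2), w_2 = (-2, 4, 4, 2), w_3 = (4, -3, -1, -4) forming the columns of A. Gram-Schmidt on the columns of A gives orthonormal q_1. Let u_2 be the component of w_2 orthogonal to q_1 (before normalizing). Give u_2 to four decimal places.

w_1 = (-3, -3, -2, 2); ‖w_1‖ = 5.0990, so q_1 = (-0.5883, -0.5883, -0.3922, 0.3922).
q_1·w_2 = (-0.5883)·(-2) + (-0.5883)·4 + (-0.3922)·4 + 0.3922·2 = -1.9612.
u_2 = w_2 + 1.9612·q_1 = (-3.1538, 2.8462, 3.2308, 2.7692).

u_2 = (-3.1538, 2.8462, 3.2308, 2.7692)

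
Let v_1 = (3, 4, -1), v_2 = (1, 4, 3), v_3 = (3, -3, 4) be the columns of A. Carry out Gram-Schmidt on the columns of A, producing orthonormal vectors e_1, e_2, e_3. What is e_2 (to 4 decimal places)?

v_1 = (3, 4, -1); ‖v_1‖ = 5.0990, so e_1 = (0.5883, 0.7845, -0.1961).
e_1·v_2 = 0.5883·1 + 0.7845·4 + (-0.1961)·3 = 3.1379.
u_2 = v_2 − 3.1379·e_1 = (-0.8462, 1.5385, 3.6154).
‖u_2‖ = 4.0192, so e_2 = (-0.2105, 0.3828, 0.8995).

e_2 = (-0.2105, 0.3828, 0.8995)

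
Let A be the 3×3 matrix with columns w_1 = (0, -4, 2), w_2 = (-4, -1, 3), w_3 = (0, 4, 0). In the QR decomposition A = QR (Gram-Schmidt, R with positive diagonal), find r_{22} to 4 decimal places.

r_{22} = 4.5826

w_1 = (0, -4, 2); ‖w_1‖ = 4.4721, so e_1 = (0.0000, -0.8944, 0.4472).
e_1·w_2 = 0.0000·(-4) + (-0.8944)·(-1) + 0.4472·3 = 2.2361.
u_2 = w_2 − 2.2361·e_1 = (-4.0000, 1.0000, 2.0000).
r_{22} = ‖u_2‖ = 4.5826.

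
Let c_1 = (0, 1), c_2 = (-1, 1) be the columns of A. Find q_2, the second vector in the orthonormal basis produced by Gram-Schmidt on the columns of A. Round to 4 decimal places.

c_1 = (0, 1); ‖c_1‖ = 1.0000, so q_1 = (0.0000, 1.0000).
q_1·c_2 = 0.0000·(-1) + 1.0000·1 = 1.0000.
u_2 = c_2 − 1.0000·q_1 = (-1.0000, 0.0000).
‖u_2‖ = 1.0000, so q_2 = (-1.0000, 0.0000).

q_2 = (-1.0000, 0.0000)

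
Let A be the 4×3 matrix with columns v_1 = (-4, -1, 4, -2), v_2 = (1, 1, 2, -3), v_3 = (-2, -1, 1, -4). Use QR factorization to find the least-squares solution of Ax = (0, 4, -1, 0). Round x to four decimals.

q_1 = v_1/‖v_1‖ = (-4, -1, 4, -2)/6.0828 = (-0.6576, -0.1644, 0.6576, -0.3288).
r_{12} = q_1·v_2 = 1.4796.
u_2 = v_2 − 1.4796·q_1 = (1.9730, 1.2432, 1.0270, -2.5135).
‖u_2‖ = 3.5792, so q_2 = (0.5512, 0.3474, 0.2869, -0.7023).
r_{13} = q_1·v_3 = 3.4524; r_{23} = q_2·v_3 = 1.6461.
u_3 = v_3 − 3.4524·q_1 − 1.6461·q_2 = (-0.6371, -1.0042, -1.7426, -1.7089).
‖u_3‖ = 2.7150, so q_3 = (-0.2347, -0.3699, -0.6418, -0.6294).
Qᵀb = (-1.3152, 1.1025, -0.8377).
Back-substitute: x_3 = -0.8377/2.7150 = -0.3085.
x_2 = (1.1025 − 1.6461·(-0.3085))/3.5792 = 0.4499.
x_1 = (-1.3152 − 1.4796·0.4499 − 3.4524·(-0.3085))/6.0828 = -0.1505.

x = (-0.1505, 0.4499, -0.3085)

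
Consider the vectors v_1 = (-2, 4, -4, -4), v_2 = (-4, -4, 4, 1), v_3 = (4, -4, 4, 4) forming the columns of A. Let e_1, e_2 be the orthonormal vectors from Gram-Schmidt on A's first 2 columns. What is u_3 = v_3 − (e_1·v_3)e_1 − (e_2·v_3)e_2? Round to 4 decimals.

u_3 = (0.3265, -0.2449, 0.2449, -0.6531)

e_1 = v_1/‖v_1‖ = (-2, 4, -4, -4)/7.2111 = (-0.2774, 0.5547, -0.5547, -0.5547).
r_{12} = e_1·v_2 = -3.8829.
u_2 = v_2 + 3.8829·e_1 = (-5.0769, -1.8462, 1.8462, -1.1538).
‖u_2‖ = 5.8244, so e_2 = (-0.8717, -0.3170, 0.3170, -0.1981).
r_{13} = e_1·v_3 = -7.7658; r_{23} = e_2·v_3 = -1.7433.
u_3 = v_3 + 7.7658·e_1 + 1.7433·e_2 = (0.3265, -0.2449, 0.2449, -0.6531).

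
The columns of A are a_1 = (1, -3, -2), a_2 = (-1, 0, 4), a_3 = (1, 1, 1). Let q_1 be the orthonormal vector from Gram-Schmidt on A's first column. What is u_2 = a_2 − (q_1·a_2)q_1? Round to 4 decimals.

q_1 = a_1/‖a_1‖ = (1, -3, -2)/3.7417 = (0.2673, -0.8018, -0.5345).
r_{12} = q_1·a_2 = -2.4054.
u_2 = a_2 + 2.4054·q_1 = (-0.3571, -1.9286, 2.7143).

u_2 = (-0.3571, -1.9286, 2.7143)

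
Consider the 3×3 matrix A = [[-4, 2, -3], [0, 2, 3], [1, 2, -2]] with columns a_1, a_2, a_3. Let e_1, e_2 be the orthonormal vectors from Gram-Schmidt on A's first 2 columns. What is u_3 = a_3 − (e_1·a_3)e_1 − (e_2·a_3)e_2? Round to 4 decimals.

a_1 = (-4, 0, 1); ‖a_1‖ = 4.1231, so e_1 = (-0.9701, 0.0000, 0.2425).
e_1·a_2 = (-0.9701)·2 + 0.0000·2 + 0.2425·2 = -1.4552.
u_2 = a_2 + 1.4552·e_1 = (0.5882, 2.0000, 2.3529).
‖u_2‖ = 3.1436, so e_2 = (0.1871, 0.6362, 0.7485).
e_1·a_3 = (-0.9701)·(-3) + 0.0000·3 + 0.2425·(-2) = 2.4254; e_2·a_3 = 0.1871·(-3) + 0.6362·3 + 0.7485·(-2) = -0.1497.
u_3 = a_3 − 2.4254·e_1 + 0.1497·e_2 = (-0.6190, 3.0952, -2.4762).

u_3 = (-0.6190, 3.0952, -2.4762)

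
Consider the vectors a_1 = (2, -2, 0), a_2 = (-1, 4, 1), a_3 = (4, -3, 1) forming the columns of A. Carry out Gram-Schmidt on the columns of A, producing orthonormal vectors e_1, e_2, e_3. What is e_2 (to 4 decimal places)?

e_2 = (0.6396, 0.6396, 0.4264)

a_1 = (2, -2, 0); ‖a_1‖ = 2.8284, so e_1 = (0.7071, -0.7071, 0.0000).
e_1·a_2 = 0.7071·(-1) + (-0.7071)·4 + 0.0000·1 = -3.5355.
u_2 = a_2 + 3.5355·e_1 = (1.5000, 1.5000, 1.0000).
‖u_2‖ = 2.3452, so e_2 = (0.6396, 0.6396, 0.4264).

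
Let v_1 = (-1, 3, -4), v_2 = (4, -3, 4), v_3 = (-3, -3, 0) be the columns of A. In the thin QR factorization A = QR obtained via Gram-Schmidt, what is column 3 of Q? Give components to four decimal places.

v_1 = (-1, 3, -4); ‖v_1‖ = 5.0990, so q_1 = (-0.1961, 0.5883, -0.7845).
q_1·v_2 = (-0.1961)·4 + 0.5883·(-3) + (-0.7845)·4 = -5.6874.
u_2 = v_2 + 5.6874·q_1 = (2.8846, 0.3462, -0.4615).
‖u_2‖ = 2.9417, so q_2 = (0.9806, 0.1177, -0.1569).
q_1·v_3 = (-0.1961)·(-3) + 0.5883·(-3) + (-0.7845)·0 = -1.1767; q_2·v_3 = 0.9806·(-3) + 0.1177·(-3) + (-0.1569)·0 = -3.2948.
u_3 = v_3 + 1.1767·q_1 + 3.2948·q_2 = (0.0000, -1.9200, -1.4400).
‖u_3‖ = 2.4000, so q_3 = (0.0000, -0.8000, -0.6000).

q_3 = (0.0000, -0.8000, -0.6000)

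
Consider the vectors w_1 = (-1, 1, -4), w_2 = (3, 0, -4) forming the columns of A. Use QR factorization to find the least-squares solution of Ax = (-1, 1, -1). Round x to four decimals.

x = (0.4875, -0.2135)

e_1 = w_1/‖w_1‖ = (-1, 1, -4)/4.2426 = (-0.2357, 0.2357, -0.9428).
r_{12} = e_1·w_2 = 3.0641.
u_2 = w_2 − 3.0641·e_1 = (3.7222, -0.7222, -1.1111).
‖u_2‖ = 3.9511, so e_2 = (0.9421, -0.1828, -0.2812).
Qᵀb = (1.4142, -0.8436).
Back-substitute: x_2 = -0.8436/3.9511 = -0.2135.
x_1 = (1.4142 − 3.0641·(-0.2135))/4.2426 = 0.4875.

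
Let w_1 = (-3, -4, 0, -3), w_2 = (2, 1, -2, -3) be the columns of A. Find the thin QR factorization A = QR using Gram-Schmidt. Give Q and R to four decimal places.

e_1 = w_1/‖w_1‖ = (-3, -4, 0, -3)/5.8310 = (-0.5145, -0.6860, 0.0000, -0.5145).
r_{12} = e_1·w_2 = -0.1715.
u_2 = w_2 + 0.1715·e_1 = (1.9118, 0.8824, -2.0000, -3.0882).
‖u_2‖ = 4.2392, so e_2 = (0.4510, 0.2081, -0.4718, -0.7285).

Q = [[-0.5145, 0.4510], [-0.6860, 0.2081], [0.0000, -0.4718], [-0.5145, -0.7285]], R = [[5.8310, -0.1715], [0.0000, 4.2392]]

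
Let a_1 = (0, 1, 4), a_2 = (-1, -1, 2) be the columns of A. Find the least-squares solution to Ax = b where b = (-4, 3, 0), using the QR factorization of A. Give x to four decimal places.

e_1 = a_1/‖a_1‖ = (0, 1, 4)/4.1231 = (0.0000, 0.2425, 0.9701).
r_{12} = e_1·a_2 = 1.6977.
u_2 = a_2 − 1.6977·e_1 = (-1.0000, -1.4118, 0.3529).
‖u_2‖ = 1.7657, so e_2 = (-0.5664, -0.7996, 0.1999).
Qᵀb = (0.7276, -0.1333).
Back-substitute: x_2 = -0.1333/1.7657 = -0.0755.
x_1 = (0.7276 − 1.6977·(-0.0755))/4.1231 = 0.2075.

x = (0.2075, -0.0755)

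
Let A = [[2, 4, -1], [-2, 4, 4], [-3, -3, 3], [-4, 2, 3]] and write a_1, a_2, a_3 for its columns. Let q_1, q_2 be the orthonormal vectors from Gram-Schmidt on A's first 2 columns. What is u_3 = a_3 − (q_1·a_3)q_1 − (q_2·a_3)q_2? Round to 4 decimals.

a_1 = (2, -2, -3, -4); ‖a_1‖ = 5.7446, so q_1 = (0.3482, -0.3482, -0.5222, -0.6963).
q_1·a_2 = 0.3482·4 + (-0.3482)·4 + (-0.5222)·(-3) + (-0.6963)·2 = 0.1741.
u_2 = a_2 − 0.1741·q_1 = (3.9394, 4.0606, -2.9091, 2.1212).
‖u_2‖ = 6.7059, so q_2 = (0.5874, 0.6055, -0.4338, 0.3163).
q_1·a_3 = 0.3482·(-1) + (-0.3482)·4 + (-0.5222)·3 + (-0.6963)·3 = -5.3964; q_2·a_3 = 0.5874·(-1) + 0.6055·4 + (-0.4338)·3 + 0.3163·3 = 1.4822.
u_3 = a_3 + 5.3964·q_1 − 1.4822·q_2 = (0.0081, 1.2237, 0.8248, -1.2264).

u_3 = (0.0081, 1.2237, 0.8248, -1.2264)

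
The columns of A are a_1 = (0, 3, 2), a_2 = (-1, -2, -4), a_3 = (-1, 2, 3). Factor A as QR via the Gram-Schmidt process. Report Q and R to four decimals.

a_1 = (0, 3, 2); ‖a_1‖ = 3.6056, so e_1 = (0.0000, 0.8321, 0.5547).
e_1·a_2 = 0.0000·(-1) + 0.8321·(-2) + 0.5547·(-4) = -3.8829.
u_2 = a_2 + 3.8829·e_1 = (-1.0000, 1.2308, -1.8462).
‖u_2‖ = 2.4337, so e_2 = (-0.4109, 0.5057, -0.7586).
e_1·a_3 = 0.0000·(-1) + 0.8321·2 + 0.5547·3 = 3.3282; e_2·a_3 = (-0.4109)·(-1) + 0.5057·2 + (-0.7586)·3 = -0.8534.
u_3 = a_3 − 3.3282·e_1 + 0.8534·e_2 = (-1.3506, -0.3377, 0.5065).
‖u_3‖ = 1.4815, so e_3 = (-0.9117, -0.2279, 0.3419).

Q = [[0.0000, -0.4109, -0.9117], [0.8321, 0.5057, -0.2279], [0.5547, -0.7586, 0.3419]], R = [[3.6056, -3.8829, 3.3282], [0.0000, 2.4337, -0.8534], [0.0000, 0.0000, 1.4815]]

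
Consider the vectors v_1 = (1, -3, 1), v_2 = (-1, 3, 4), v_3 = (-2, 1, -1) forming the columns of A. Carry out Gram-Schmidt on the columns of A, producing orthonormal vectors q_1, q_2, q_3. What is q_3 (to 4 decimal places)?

q_3 = (-0.9487, -0.3162, 0.0000)

q_1 = v_1/‖v_1‖ = (1, -3, 1)/3.3166 = (0.3015, -0.9045, 0.3015).
r_{12} = q_1·v_2 = -1.8091.
u_2 = v_2 + 1.8091·q_1 = (-0.4545, 1.3636, 4.5455).
‖u_2‖ = 4.7673, so q_2 = (-0.0953, 0.2860, 0.9535).
r_{13} = q_1·v_3 = -1.8091; r_{23} = q_2·v_3 = -0.4767.
u_3 = v_3 + 1.8091·q_1 + 0.4767·q_2 = (-1.5000, -0.5000, 0.0000).
‖u_3‖ = 1.5811, so q_3 = (-0.9487, -0.3162, 0.0000).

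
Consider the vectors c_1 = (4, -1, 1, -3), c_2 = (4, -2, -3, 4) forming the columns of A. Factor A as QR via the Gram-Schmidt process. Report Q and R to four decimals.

c_1 = (4, -1, 1, -3); ‖c_1‖ = 5.1962, so e_1 = (0.7698, -0.1925, 0.1925, -0.5774).
e_1·c_2 = 0.7698·4 + (-0.1925)·(-2) + 0.1925·(-3) + (-0.5774)·4 = 0.5774.
u_2 = c_2 − 0.5774·e_1 = (3.5556, -1.8889, -3.1111, 4.3333).
‖u_2‖ = 6.6833, so e_2 = (0.5320, -0.2826, -0.4655, 0.6484).

Q = [[0.7698, 0.5320], [-0.1925, -0.2826], [0.1925, -0.4655], [-0.5774, 0.6484]], R = [[5.1962, 0.5774], [0.0000, 6.6833]]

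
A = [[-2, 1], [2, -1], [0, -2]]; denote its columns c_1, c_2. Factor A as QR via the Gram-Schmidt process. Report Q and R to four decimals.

Q = [[-0.7071, 0.0000], [0.7071, 0.0000], [0.0000, -1.0000]], R = [[2.8284, -1.4142], [0.0000, 2.0000]]

c_1 = (-2, 2, 0); ‖c_1‖ = 2.8284, so q_1 = (-0.7071, 0.7071, 0.0000).
q_1·c_2 = (-0.7071)·1 + 0.7071·(-1) + 0.0000·(-2) = -1.4142.
u_2 = c_2 + 1.4142·q_1 = (0.0000, 0.0000, -2.0000).
‖u_2‖ = 2.0000, so q_2 = (0.0000, 0.0000, -1.0000).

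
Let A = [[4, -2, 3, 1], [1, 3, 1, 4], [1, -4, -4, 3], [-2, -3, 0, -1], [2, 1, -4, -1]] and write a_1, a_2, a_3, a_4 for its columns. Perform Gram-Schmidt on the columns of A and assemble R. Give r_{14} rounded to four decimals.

r_{14} = 2.1573

a_1 = (4, 1, 1, -2, 2); ‖a_1‖ = 5.0990, so q_1 = (0.7845, 0.1961, 0.1961, -0.3922, 0.3922).
r_{14} = q_1·a_4 = 2.1573.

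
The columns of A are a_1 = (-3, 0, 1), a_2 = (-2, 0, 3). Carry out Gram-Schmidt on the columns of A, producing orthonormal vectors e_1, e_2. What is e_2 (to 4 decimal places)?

a_1 = (-3, 0, 1); ‖a_1‖ = 3.1623, so e_1 = (-0.9487, 0.0000, 0.3162).
e_1·a_2 = (-0.9487)·(-2) + 0.0000·0 + 0.3162·3 = 2.8460.
u_2 = a_2 − 2.8460·e_1 = (0.7000, 0.0000, 2.1000).
‖u_2‖ = 2.2136, so e_2 = (0.3162, 0.0000, 0.9487).

e_2 = (0.3162, 0.0000, 0.9487)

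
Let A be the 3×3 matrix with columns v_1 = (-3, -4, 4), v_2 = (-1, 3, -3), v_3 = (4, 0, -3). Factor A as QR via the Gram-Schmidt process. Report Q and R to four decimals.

v_1 = (-3, -4, 4); ‖v_1‖ = 6.4031, so q_1 = (-0.4685, -0.6247, 0.6247).
q_1·v_2 = (-0.4685)·(-1) + (-0.6247)·3 + 0.6247·(-3) = -3.2796.
u_2 = v_2 + 3.2796·q_1 = (-2.5366, 0.9512, -0.9512).
‖u_2‖ = 2.8712, so q_2 = (-0.8835, 0.3313, -0.3313).
q_1·v_3 = (-0.4685)·4 + (-0.6247)·0 + 0.6247·(-3) = -3.7482; q_2·v_3 = (-0.8835)·4 + 0.3313·0 + (-0.3313)·(-3) = -2.5399.
u_3 = v_3 + 3.7482·q_1 + 2.5399·q_2 = (0.0000, -1.5000, -1.5000).
‖u_3‖ = 2.1213, so q_3 = (0.0000, -0.7071, -0.7071).

Q = [[-0.4685, -0.8835, 0.0000], [-0.6247, 0.3313, -0.7071], [0.6247, -0.3313, -0.7071]], R = [[6.4031, -3.2796, -3.7482], [0.0000, 2.8712, -2.5399], [0.0000, 0.0000, 2.1213]]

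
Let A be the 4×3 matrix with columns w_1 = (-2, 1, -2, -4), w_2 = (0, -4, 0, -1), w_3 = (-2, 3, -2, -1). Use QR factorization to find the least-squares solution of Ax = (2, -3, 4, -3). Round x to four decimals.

e_1 = w_1/‖w_1‖ = (-2, 1, -2, -4)/5.0000 = (-0.4000, 0.2000, -0.4000, -0.8000).
r_{12} = e_1·w_2 = 0.0000.
u_2 = w_2 + 0.0000·e_1 = (0.0000, -4.0000, 0.0000, -1.0000).
‖u_2‖ = 4.1231, so e_2 = (0.0000, -0.9701, 0.0000, -0.2425).
r_{13} = e_1·w_3 = 3.0000; r_{23} = e_2·w_3 = -2.6679.
u_3 = w_3 − 3.0000·e_1 + 2.6679·e_2 = (-0.8000, -0.1882, -0.8000, 0.7529).
‖u_3‖ = 1.3720, so e_3 = (-0.5831, -0.1372, -0.5831, 0.5488).
Qᵀb = (-0.6000, 3.6380, -4.7334).
Back-substitute: x_3 = -4.7334/1.3720 = -3.4500.
x_2 = (3.6380 + 2.6679·(-3.4500))/4.1231 = -1.3500.
x_1 = (-0.6000 + 0.0000·(-1.3500) − 3.0000·(-3.4500))/5.0000 = 1.9500.

x = (1.9500, -1.3500, -3.4500)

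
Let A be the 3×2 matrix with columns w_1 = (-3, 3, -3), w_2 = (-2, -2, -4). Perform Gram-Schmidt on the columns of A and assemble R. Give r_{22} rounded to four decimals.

r_{22} = 4.3205

w_1 = (-3, 3, -3); ‖w_1‖ = 5.1962, so q_1 = (-0.5774, 0.5774, -0.5774).
q_1·w_2 = (-0.5774)·(-2) + 0.5774·(-2) + (-0.5774)·(-4) = 2.3094.
u_2 = w_2 − 2.3094·q_1 = (-0.6667, -3.3333, -2.6667).
r_{22} = ‖u_2‖ = 4.3205.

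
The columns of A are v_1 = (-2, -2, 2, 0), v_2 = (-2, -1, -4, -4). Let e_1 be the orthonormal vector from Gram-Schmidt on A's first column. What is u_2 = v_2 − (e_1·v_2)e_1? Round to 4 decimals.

v_1 = (-2, -2, 2, 0); ‖v_1‖ = 3.4641, so e_1 = (-0.5774, -0.5774, 0.5774, 0.0000).
e_1·v_2 = (-0.5774)·(-2) + (-0.5774)·(-1) + 0.5774·(-4) + 0.0000·(-4) = -0.5774.
u_2 = v_2 + 0.5774·e_1 = (-2.3333, -1.3333, -3.6667, -4.0000).

u_2 = (-2.3333, -1.3333, -3.6667, -4.0000)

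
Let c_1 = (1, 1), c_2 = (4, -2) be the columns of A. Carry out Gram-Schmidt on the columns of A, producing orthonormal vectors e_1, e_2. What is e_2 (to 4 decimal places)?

e_1 = c_1/‖c_1‖ = (1, 1)/1.4142 = (0.7071, 0.7071).
r_{12} = e_1·c_2 = 1.4142.
u_2 = c_2 − 1.4142·e_1 = (3.0000, -3.0000).
‖u_2‖ = 4.2426, so e_2 = (0.7071, -0.7071).

e_2 = (0.7071, -0.7071)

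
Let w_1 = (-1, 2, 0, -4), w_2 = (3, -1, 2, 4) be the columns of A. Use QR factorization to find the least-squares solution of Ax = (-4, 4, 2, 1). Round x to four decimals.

q_1 = w_1/‖w_1‖ = (-1, 2, 0, -4)/4.5826 = (-0.2182, 0.4364, 0.0000, -0.8729).
r_{12} = q_1·w_2 = -4.5826.
u_2 = w_2 + 4.5826·q_1 = (2.0000, 1.0000, 2.0000, 0.0000).
‖u_2‖ = 3.0000, so q_2 = (0.6667, 0.3333, 0.6667, 0.0000).
Qᵀb = (1.7457, 0.0000).
Back-substitute: x_2 = 0.0000/3.0000 = 0.0000.
x_1 = (1.7457 + 4.5826·0.0000)/4.5826 = 0.3810.

x = (0.3810, 0.0000)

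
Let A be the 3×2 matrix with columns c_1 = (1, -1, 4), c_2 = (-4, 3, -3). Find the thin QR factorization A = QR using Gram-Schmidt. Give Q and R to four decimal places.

Q = [[0.2357, -0.7885], [-0.2357, 0.5207], [0.9428, 0.3273]], R = [[4.2426, -4.4783], [0.0000, 3.7342]]

c_1 = (1, -1, 4); ‖c_1‖ = 4.2426, so q_1 = (0.2357, -0.2357, 0.9428).
q_1·c_2 = 0.2357·(-4) + (-0.2357)·3 + 0.9428·(-3) = -4.4783.
u_2 = c_2 + 4.4783·q_1 = (-2.9444, 1.9444, 1.2222).
‖u_2‖ = 3.7342, so q_2 = (-0.7885, 0.5207, 0.3273).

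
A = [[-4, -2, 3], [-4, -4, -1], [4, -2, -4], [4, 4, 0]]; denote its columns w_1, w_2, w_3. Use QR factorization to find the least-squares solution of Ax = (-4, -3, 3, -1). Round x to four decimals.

w_1 = (-4, -4, 4, 4); ‖w_1‖ = 8.0000, so q_1 = (-0.5000, -0.5000, 0.5000, 0.5000).
q_1·w_2 = (-0.5000)·(-2) + (-0.5000)·(-4) + 0.5000·(-2) + 0.5000·4 = 4.0000.
u_2 = w_2 − 4.0000·q_1 = (0.0000, -2.0000, -4.0000, 2.0000).
‖u_2‖ = 4.8990, so q_2 = (0.0000, -0.4082, -0.8165, 0.4082).
q_1·w_3 = (-0.5000)·3 + (-0.5000)·(-1) + 0.5000·(-4) + 0.5000·0 = -3.0000; q_2·w_3 = 0.0000·3 + (-0.4082)·(-1) + (-0.8165)·(-4) + 0.4082·0 = 3.6742.
u_3 = w_3 + 3.0000·q_1 − 3.6742·q_2 = (1.5000, -1.0000, 0.5000, 0.0000).
‖u_3‖ = 1.8708, so q_3 = (0.8018, -0.5345, 0.2673, 0.0000).
Qᵀb = (4.5000, -1.6330, -0.8018).
Back-substitute: x_3 = -0.8018/1.8708 = -0.4286.
x_2 = (-1.6330 − 3.6742·(-0.4286))/4.8990 = -0.0119.
x_1 = (4.5000 − 4.0000·(-0.0119) + 3.0000·(-0.4286))/8.0000 = 0.4077.

x = (0.4077, -0.0119, -0.4286)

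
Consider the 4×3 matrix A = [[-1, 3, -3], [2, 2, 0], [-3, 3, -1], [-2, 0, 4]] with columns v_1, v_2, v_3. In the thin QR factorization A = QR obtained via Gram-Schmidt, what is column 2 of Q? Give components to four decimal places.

v_1 = (-1, 2, -3, -2); ‖v_1‖ = 4.2426, so e_1 = (-0.2357, 0.4714, -0.7071, -0.4714).
e_1·v_2 = (-0.2357)·3 + 0.4714·2 + (-0.7071)·3 + (-0.4714)·0 = -1.8856.
u_2 = v_2 + 1.8856·e_1 = (2.5556, 2.8889, 1.6667, -0.8889).
‖u_2‖ = 4.2947, so e_2 = (0.5950, 0.6727, 0.3881, -0.2070).

e_2 = (0.5950, 0.6727, 0.3881, -0.2070)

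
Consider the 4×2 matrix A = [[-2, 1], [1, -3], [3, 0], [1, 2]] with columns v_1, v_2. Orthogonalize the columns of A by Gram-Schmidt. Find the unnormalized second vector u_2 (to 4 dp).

u_2 = (0.6000, -2.8000, 0.6000, 2.2000)

e_1 = v_1/‖v_1‖ = (-2, 1, 3, 1)/3.8730 = (-0.5164, 0.2582, 0.7746, 0.2582).
r_{12} = e_1·v_2 = -0.7746.
u_2 = v_2 + 0.7746·e_1 = (0.6000, -2.8000, 0.6000, 2.2000).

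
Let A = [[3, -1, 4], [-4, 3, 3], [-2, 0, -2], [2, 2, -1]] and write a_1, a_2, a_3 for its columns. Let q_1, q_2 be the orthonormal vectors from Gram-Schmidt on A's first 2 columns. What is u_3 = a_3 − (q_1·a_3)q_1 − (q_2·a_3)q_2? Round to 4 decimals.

q_1 = a_1/‖a_1‖ = (3, -4, -2, 2)/5.7446 = (0.5222, -0.6963, -0.3482, 0.3482).
r_{12} = q_1·a_2 = -1.9149.
u_2 = a_2 + 1.9149·q_1 = (0.0000, 1.6667, -0.6667, 2.6667).
‖u_2‖ = 3.2146, so q_2 = (0.0000, 0.5185, -0.2074, 0.8296).
r_{13} = q_1·a_3 = 0.3482; r_{23} = q_2·a_3 = 1.1406.
u_3 = a_3 − 0.3482·q_1 − 1.1406·q_2 = (3.8182, 2.6510, -1.6422, -2.0674).

u_3 = (3.8182, 2.6510, -1.6422, -2.0674)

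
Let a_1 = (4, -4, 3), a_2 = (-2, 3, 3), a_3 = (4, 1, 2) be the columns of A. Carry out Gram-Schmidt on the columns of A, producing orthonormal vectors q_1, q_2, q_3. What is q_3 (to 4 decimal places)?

a_1 = (4, -4, 3); ‖a_1‖ = 6.4031, so q_1 = (0.6247, -0.6247, 0.4685).
q_1·a_2 = 0.6247·(-2) + (-0.6247)·3 + 0.4685·3 = -1.7179.
u_2 = a_2 + 1.7179·q_1 = (-0.9268, 1.9268, 3.8049).
‖u_2‖ = 4.3645, so q_2 = (-0.2124, 0.4415, 0.8718).
q_1·a_3 = 0.6247·4 + (-0.6247)·1 + 0.4685·2 = 2.8111; q_2·a_3 = (-0.2124)·4 + 0.4415·1 + 0.8718·2 = 1.3356.
u_3 = a_3 − 2.8111·q_1 − 1.3356·q_2 = (2.5275, 2.1665, -0.4814).
‖u_3‖ = 3.3636, so q_3 = (0.7514, 0.6441, -0.1431).

q_3 = (0.7514, 0.6441, -0.1431)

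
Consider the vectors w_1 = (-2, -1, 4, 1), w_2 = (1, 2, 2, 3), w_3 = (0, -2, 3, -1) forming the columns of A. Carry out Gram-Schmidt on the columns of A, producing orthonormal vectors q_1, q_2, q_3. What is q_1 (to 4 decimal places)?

w_1 = (-2, -1, 4, 1); ‖w_1‖ = 4.6904, so q_1 = (-0.4264, -0.2132, 0.8528, 0.2132).

q_1 = (-0.4264, -0.2132, 0.8528, 0.2132)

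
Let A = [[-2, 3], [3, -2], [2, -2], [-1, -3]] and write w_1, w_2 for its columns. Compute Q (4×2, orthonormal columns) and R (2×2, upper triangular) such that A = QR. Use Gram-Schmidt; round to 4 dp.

w_1 = (-2, 3, 2, -1); ‖w_1‖ = 4.2426, so q_1 = (-0.4714, 0.7071, 0.4714, -0.2357).
q_1·w_2 = (-0.4714)·3 + 0.7071·(-2) + 0.4714·(-2) + (-0.2357)·(-3) = -3.0641.
u_2 = w_2 + 3.0641·q_1 = (1.5556, 0.1667, -0.5556, -3.7222).
‖u_2‖ = 4.0757, so q_2 = (0.3817, 0.0409, -0.1363, -0.9133).

Q = [[-0.4714, 0.3817], [0.7071, 0.0409], [0.4714, -0.1363], [-0.2357, -0.9133]], R = [[4.2426, -3.0641], [0.0000, 4.0757]]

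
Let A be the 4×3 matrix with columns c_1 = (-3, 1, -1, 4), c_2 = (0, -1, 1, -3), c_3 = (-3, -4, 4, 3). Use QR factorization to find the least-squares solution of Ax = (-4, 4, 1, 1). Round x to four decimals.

x = (1.6786, 1.5595, -0.3452)

c_1 = (-3, 1, -1, 4); ‖c_1‖ = 5.1962, so e_1 = (-0.5774, 0.1925, -0.1925, 0.7698).
e_1·c_2 = (-0.5774)·0 + 0.1925·(-1) + (-0.1925)·1 + 0.7698·(-3) = -2.6943.
u_2 = c_2 + 2.6943·e_1 = (-1.5556, -0.4815, 0.4815, -0.9259).
‖u_2‖ = 1.9341, so e_2 = (-0.8043, -0.2489, 0.2489, -0.4787).
e_1·c_3 = (-0.5774)·(-3) + 0.1925·(-4) + (-0.1925)·4 + 0.7698·3 = 2.5019; e_2·c_3 = (-0.8043)·(-3) + (-0.2489)·(-4) + 0.2489·4 + (-0.4787)·3 = 2.9682.
u_3 = c_3 − 2.5019·e_1 − 2.9682·e_2 = (0.8317, -3.7426, 3.7426, 2.4950).
‖u_3‖ = 5.9102, so e_3 = (0.1407, -0.6332, 0.6332, 0.4222).
Qᵀb = (3.6566, 1.9915, -2.0404).
Back-substitute: x_3 = -2.0404/5.9102 = -0.3452.
x_2 = (1.9915 − 2.9682·(-0.3452))/1.9341 = 1.5595.
x_1 = (3.6566 + 2.6943·1.5595 − 2.5019·(-0.3452))/5.1962 = 1.6786.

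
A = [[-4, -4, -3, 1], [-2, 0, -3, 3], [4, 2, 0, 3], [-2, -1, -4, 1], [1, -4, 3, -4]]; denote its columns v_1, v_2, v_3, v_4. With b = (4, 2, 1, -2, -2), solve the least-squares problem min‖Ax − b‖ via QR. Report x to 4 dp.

v_1 = (-4, -2, 4, -2, 1); ‖v_1‖ = 6.4031, so q_1 = (-0.6247, -0.3123, 0.6247, -0.3123, 0.1562).
q_1·v_2 = (-0.6247)·(-4) + (-0.3123)·0 + 0.6247·2 + (-0.3123)·(-1) + 0.1562·(-4) = 3.4358.
u_2 = v_2 − 3.4358·q_1 = (-1.8537, 1.0732, -0.1463, 0.0732, -4.5366).
‖u_2‖ = 5.0195, so q_2 = (-0.3693, 0.2138, -0.0292, 0.0146, -0.9038).
q_1·v_3 = (-0.6247)·(-3) + (-0.3123)·(-3) + 0.6247·0 + (-0.3123)·(-4) + 0.1562·3 = 4.5290; q_2·v_3 = (-0.3693)·(-3) + 0.2138·(-3) + (-0.0292)·0 + 0.0146·(-4) + (-0.9038)·3 = -2.3032.
u_3 = v_3 − 4.5290·q_1 + 2.3032·q_2 = (-1.0213, -1.0929, -2.8964, -2.5518, 0.2110).
‖u_3‖ = 4.1452, so q_3 = (-0.2464, -0.2637, -0.6987, -0.6156, 0.0509).
q_1·v_4 = (-0.6247)·1 + (-0.3123)·3 + 0.6247·3 + (-0.3123)·1 + 0.1562·(-4) = -0.6247; q_2·v_4 = (-0.3693)·1 + 0.2138·3 + (-0.0292)·3 + 0.0146·1 + (-0.9038)·(-4) = 3.8144; q_3·v_4 = (-0.2464)·1 + (-0.2637)·3 + (-0.6987)·3 + (-0.6156)·1 + 0.0509·(-4) = -3.9528.
u_4 = v_4 + 0.6247·q_1 − 3.8144·q_2 + 3.9528·q_3 = (1.0445, 0.9472, 0.7395, -1.6841, -0.2537).
‖u_4‖ = 2.3314, so q_4 = (0.4480, 0.4063, 0.3172, -0.7223, -0.1088).
Qᵀb = (-2.1864, 0.6997, -1.0822, 4.5841).
Back-substitute: x_4 = 4.5841/2.3314 = 1.9663.
x_3 = (-1.0822 + 3.9528·1.9663)/4.1452 = 1.6139.
x_2 = (0.6997 + 2.3032·1.6139 − 3.8144·1.9663)/5.0195 = -0.6143.
x_1 = (-2.1864 − 3.4358·(-0.6143) − 4.5290·1.6139 + 0.6247·1.9663)/6.4031 = -0.9616.

x = (-0.9616, -0.6143, 1.6139, 1.9663)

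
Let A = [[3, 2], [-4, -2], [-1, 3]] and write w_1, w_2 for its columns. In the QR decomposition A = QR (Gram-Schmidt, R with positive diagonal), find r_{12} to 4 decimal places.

r_{12} = 2.1573

e_1 = w_1/‖w_1‖ = (3, -4, -1)/5.0990 = (0.5883, -0.7845, -0.1961).
r_{12} = e_1·w_2 = 2.1573.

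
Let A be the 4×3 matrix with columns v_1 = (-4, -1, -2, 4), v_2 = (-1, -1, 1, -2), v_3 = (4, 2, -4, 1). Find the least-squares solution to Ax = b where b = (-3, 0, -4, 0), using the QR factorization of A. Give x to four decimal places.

v_1 = (-4, -1, -2, 4); ‖v_1‖ = 6.0828, so q_1 = (-0.6576, -0.1644, -0.3288, 0.6576).
q_1·v_2 = (-0.6576)·(-1) + (-0.1644)·(-1) + (-0.3288)·1 + 0.6576·(-2) = -0.8220.
u_2 = v_2 + 0.8220·q_1 = (-1.5405, -1.1351, 0.7297, -1.4595).
‖u_2‖ = 2.5148, so q_2 = (-0.6126, -0.4514, 0.2902, -0.5803).
q_1·v_3 = (-0.6576)·4 + (-0.1644)·2 + (-0.3288)·(-4) + 0.6576·1 = -0.9864; q_2·v_3 = (-0.6126)·4 + (-0.4514)·2 + 0.2902·(-4) + (-0.5803)·1 = -5.0941.
u_3 = v_3 + 0.9864·q_1 + 5.0941·q_2 = (0.2308, -0.4615, -2.8462, -1.3077).
‖u_3‖ = 3.1744, so q_3 = (0.0727, -0.1454, -0.8966, -0.4119).
Qᵀb = (3.2880, 0.6771, 3.3683).
Back-substitute: x_3 = 3.3683/3.1744 = 1.0611.
x_2 = (0.6771 + 5.0941·1.0611)/2.5148 = 2.4186.
x_1 = (3.2880 + 0.8220·2.4186 + 0.9864·1.0611)/6.0828 = 1.0394.

x = (1.0394, 2.4186, 1.0611)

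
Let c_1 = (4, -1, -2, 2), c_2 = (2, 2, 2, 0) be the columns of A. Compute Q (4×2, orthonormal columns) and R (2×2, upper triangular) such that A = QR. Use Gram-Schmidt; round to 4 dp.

e_1 = c_1/‖c_1‖ = (4, -1, -2, 2)/5.0000 = (0.8000, -0.2000, -0.4000, 0.4000).
r_{12} = e_1·c_2 = 0.4000.
u_2 = c_2 − 0.4000·e_1 = (1.6800, 2.0800, 2.1600, -0.1600).
‖u_2‖ = 3.4409, so e_2 = (0.4882, 0.6045, 0.6277, -0.0465).

Q = [[0.8000, 0.4882], [-0.2000, 0.6045], [-0.4000, 0.6277], [0.4000, -0.0465]], R = [[5.0000, 0.4000], [0.0000, 3.4409]]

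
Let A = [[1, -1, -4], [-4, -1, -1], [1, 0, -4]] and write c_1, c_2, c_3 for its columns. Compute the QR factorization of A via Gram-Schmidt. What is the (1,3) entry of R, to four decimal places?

q_1 = c_1/‖c_1‖ = (1, -4, 1)/4.2426 = (0.2357, -0.9428, 0.2357).
r_{13} = q_1·c_3 = -0.9428.

r_{13} = -0.9428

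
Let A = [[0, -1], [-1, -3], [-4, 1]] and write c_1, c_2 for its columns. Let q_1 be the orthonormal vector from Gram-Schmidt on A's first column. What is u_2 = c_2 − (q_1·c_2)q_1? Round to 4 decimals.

c_1 = (0, -1, -4); ‖c_1‖ = 4.1231, so q_1 = (0.0000, -0.2425, -0.9701).
q_1·c_2 = 0.0000·(-1) + (-0.2425)·(-3) + (-0.9701)·1 = -0.2425.
u_2 = c_2 + 0.2425·q_1 = (-1.0000, -3.0588, 0.7647).

u_2 = (-1.0000, -3.0588, 0.7647)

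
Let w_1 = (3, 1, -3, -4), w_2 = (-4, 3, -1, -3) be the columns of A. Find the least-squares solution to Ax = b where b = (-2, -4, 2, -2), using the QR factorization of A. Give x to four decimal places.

x = (-0.2355, 0.0404)

q_1 = w_1/‖w_1‖ = (3, 1, -3, -4)/5.9161 = (0.5071, 0.1690, -0.5071, -0.6761).
r_{12} = q_1·w_2 = 1.0142.
u_2 = w_2 − 1.0142·q_1 = (-4.5143, 2.8286, -0.4857, -2.3143).
‖u_2‖ = 5.8285, so q_2 = (-0.7745, 0.4853, -0.0833, -0.3971).
Qᵀb = (-1.3522, 0.2353).
Back-substitute: x_2 = 0.2353/5.8285 = 0.0404.
x_1 = (-1.3522 − 1.0142·0.0404)/5.9161 = -0.2355.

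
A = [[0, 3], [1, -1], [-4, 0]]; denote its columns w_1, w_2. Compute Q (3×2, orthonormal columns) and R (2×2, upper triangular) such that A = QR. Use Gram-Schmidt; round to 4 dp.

Q = [[0.0000, 0.9515], [0.2425, -0.2985], [-0.9701, -0.0746]], R = [[4.1231, -0.2425], [0.0000, 3.1530]]

w_1 = (0, 1, -4); ‖w_1‖ = 4.1231, so q_1 = (0.0000, 0.2425, -0.9701).
q_1·w_2 = 0.0000·3 + 0.2425·(-1) + (-0.9701)·0 = -0.2425.
u_2 = w_2 + 0.2425·q_1 = (3.0000, -0.9412, -0.2353).
‖u_2‖ = 3.1530, so q_2 = (0.9515, -0.2985, -0.0746).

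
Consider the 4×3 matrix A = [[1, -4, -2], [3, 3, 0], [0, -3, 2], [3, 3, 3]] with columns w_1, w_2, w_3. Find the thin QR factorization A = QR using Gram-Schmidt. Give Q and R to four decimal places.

w_1 = (1, 3, 0, 3); ‖w_1‖ = 4.3589, so e_1 = (0.2294, 0.6882, 0.0000, 0.6882).
e_1·w_2 = 0.2294·(-4) + 0.6882·3 + 0.0000·(-3) + 0.6882·3 = 3.2118.
u_2 = w_2 − 3.2118·e_1 = (-4.7368, 0.7895, -3.0000, 0.7895).
‖u_2‖ = 5.7170, so e_2 = (-0.8286, 0.1381, -0.5247, 0.1381).
e_1·w_3 = 0.2294·(-2) + 0.6882·0 + 0.0000·2 + 0.6882·3 = 1.6059; e_2·w_3 = (-0.8286)·(-2) + 0.1381·0 + (-0.5247)·2 + 0.1381·3 = 1.0219.
u_3 = w_3 − 1.6059·e_1 − 1.0219·e_2 = (-1.5217, -1.2464, 2.5362, 1.7536).
‖u_3‖ = 3.6574, so e_3 = (-0.4161, -0.3408, 0.6934, 0.4795).

Q = [[0.2294, -0.8286, -0.4161], [0.6882, 0.1381, -0.3408], [0.0000, -0.5247, 0.6934], [0.6882, 0.1381, 0.4795]], R = [[4.3589, 3.2118, 1.6059], [0.0000, 5.7170, 1.0219], [0.0000, 0.0000, 3.6574]]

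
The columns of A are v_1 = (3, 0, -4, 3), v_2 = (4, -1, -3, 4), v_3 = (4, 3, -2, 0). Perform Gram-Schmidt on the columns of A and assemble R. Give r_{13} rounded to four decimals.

r_{13} = 3.4300

v_1 = (3, 0, -4, 3); ‖v_1‖ = 5.8310, so q_1 = (0.5145, 0.0000, -0.6860, 0.5145).
r_{13} = q_1·v_3 = 3.4300.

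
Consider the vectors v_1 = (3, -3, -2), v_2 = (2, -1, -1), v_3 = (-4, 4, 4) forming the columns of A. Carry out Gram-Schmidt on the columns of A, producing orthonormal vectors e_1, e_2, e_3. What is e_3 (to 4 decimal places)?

v_1 = (3, -3, -2); ‖v_1‖ = 4.6904, so e_1 = (0.6396, -0.6396, -0.4264).
e_1·v_2 = 0.6396·2 + (-0.6396)·(-1) + (-0.4264)·(-1) = 2.3452.
u_2 = v_2 − 2.3452·e_1 = (0.5000, 0.5000, 0.0000).
‖u_2‖ = 0.7071, so e_2 = (0.7071, 0.7071, 0.0000).
e_1·v_3 = 0.6396·(-4) + (-0.6396)·4 + (-0.4264)·4 = -6.8224; e_2·v_3 = 0.7071·(-4) + 0.7071·4 + 0.0000·4 = 0.0000.
u_3 = v_3 + 6.8224·e_1 − 0.0000·e_2 = (0.3636, -0.3636, 1.0909).
‖u_3‖ = 1.2060, so e_3 = (0.3015, -0.3015, 0.9045).

e_3 = (0.3015, -0.3015, 0.9045)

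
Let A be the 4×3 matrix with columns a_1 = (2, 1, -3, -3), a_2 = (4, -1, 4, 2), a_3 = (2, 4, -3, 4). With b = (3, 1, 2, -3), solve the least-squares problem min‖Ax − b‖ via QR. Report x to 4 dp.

q_1 = a_1/‖a_1‖ = (2, 1, -3, -3)/4.7958 = (0.4170, 0.2085, -0.6255, -0.6255).
r_{12} = q_1·a_2 = -2.2937.
u_2 = a_2 + 2.2937·q_1 = (4.9565, -0.5217, 2.5652, 0.5652).
‖u_2‖ = 5.6337, so q_2 = (0.8798, -0.0926, 0.4553, 0.1003).
r_{13} = q_1·a_3 = 1.0426; r_{23} = q_2·a_3 = 0.4245.
u_3 = a_3 − 1.0426·q_1 − 0.4245·q_2 = (1.1918, 3.8219, -2.5411, 4.6096).
‖u_3‖ = 6.6131, so q_3 = (0.1802, 0.5779, -0.3843, 0.6970).
Qᵀb = (2.0851, 3.1564, -1.7410).
Back-substitute: x_3 = -1.7410/6.6131 = -0.2633.
x_2 = (3.1564 − 0.4245·(-0.2633))/5.6337 = 0.5801.
x_1 = (2.0851 + 2.2937·0.5801 − 1.0426·(-0.2633))/4.7958 = 0.7695.

x = (0.7695, 0.5801, -0.2633)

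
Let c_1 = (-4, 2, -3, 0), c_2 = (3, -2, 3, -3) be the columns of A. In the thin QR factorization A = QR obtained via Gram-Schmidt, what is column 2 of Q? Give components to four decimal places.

q_1 = c_1/‖c_1‖ = (-4, 2, -3, 0)/5.3852 = (-0.7428, 0.3714, -0.5571, 0.0000).
r_{12} = q_1·c_2 = -4.6424.
u_2 = c_2 + 4.6424·q_1 = (-0.4483, -0.2759, 0.4138, -3.0000).
‖u_2‖ = 3.0738, so q_2 = (-0.1458, -0.0897, 0.1346, -0.9760).

q_2 = (-0.1458, -0.0897, 0.1346, -0.9760)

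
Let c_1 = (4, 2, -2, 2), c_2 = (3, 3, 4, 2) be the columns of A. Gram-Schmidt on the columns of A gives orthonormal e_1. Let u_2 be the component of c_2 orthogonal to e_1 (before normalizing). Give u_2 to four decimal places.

u_2 = (1.0000, 2.0000, 5.0000, 1.0000)

c_1 = (4, 2, -2, 2); ‖c_1‖ = 5.2915, so e_1 = (0.7559, 0.3780, -0.3780, 0.3780).
e_1·c_2 = 0.7559·3 + 0.3780·3 + (-0.3780)·4 + 0.3780·2 = 2.6458.
u_2 = c_2 − 2.6458·e_1 = (1.0000, 2.0000, 5.0000, 1.0000).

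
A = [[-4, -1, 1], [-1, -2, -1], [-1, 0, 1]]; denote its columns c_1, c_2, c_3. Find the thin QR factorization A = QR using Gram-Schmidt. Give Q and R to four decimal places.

c_1 = (-4, -1, -1); ‖c_1‖ = 4.2426, so q_1 = (-0.9428, -0.2357, -0.2357).
q_1·c_2 = (-0.9428)·(-1) + (-0.2357)·(-2) + (-0.2357)·0 = 1.4142.
u_2 = c_2 − 1.4142·q_1 = (0.3333, -1.6667, 0.3333).
‖u_2‖ = 1.7321, so q_2 = (0.1925, -0.9623, 0.1925).
q_1·c_3 = (-0.9428)·1 + (-0.2357)·(-1) + (-0.2357)·1 = -0.9428; q_2·c_3 = 0.1925·1 + (-0.9623)·(-1) + 0.1925·1 = 1.3472.
u_3 = c_3 + 0.9428·q_1 − 1.3472·q_2 = (-0.1481, 0.0741, 0.5185).
‖u_3‖ = 0.5443, so q_3 = (-0.2722, 0.1361, 0.9526).

Q = [[-0.9428, 0.1925, -0.2722], [-0.2357, -0.9623, 0.1361], [-0.2357, 0.1925, 0.9526]], R = [[4.2426, 1.4142, -0.9428], [0.0000, 1.7321, 1.3472], [0.0000, 0.0000, 0.5443]]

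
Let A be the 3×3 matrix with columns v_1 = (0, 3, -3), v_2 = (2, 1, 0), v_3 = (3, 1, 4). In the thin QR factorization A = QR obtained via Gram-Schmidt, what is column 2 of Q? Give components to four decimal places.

q_2 = (0.9428, 0.2357, 0.2357)

v_1 = (0, 3, -3); ‖v_1‖ = 4.2426, so q_1 = (0.0000, 0.7071, -0.7071).
q_1·v_2 = 0.0000·2 + 0.7071·1 + (-0.7071)·0 = 0.7071.
u_2 = v_2 − 0.7071·q_1 = (2.0000, 0.5000, 0.5000).
‖u_2‖ = 2.1213, so q_2 = (0.9428, 0.2357, 0.2357).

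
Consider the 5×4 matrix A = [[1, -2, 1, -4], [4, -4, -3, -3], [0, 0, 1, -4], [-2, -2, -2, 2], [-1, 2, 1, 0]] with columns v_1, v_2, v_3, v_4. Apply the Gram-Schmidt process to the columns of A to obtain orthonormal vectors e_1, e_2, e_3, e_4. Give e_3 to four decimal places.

e_3 = (0.8293, -0.3334, 0.3847, -0.2223, -0.0598)

v_1 = (1, 4, 0, -2, -1); ‖v_1‖ = 4.6904, so e_1 = (0.2132, 0.8528, 0.0000, -0.4264, -0.2132).
e_1·v_2 = 0.2132·(-2) + 0.8528·(-4) + 0.0000·0 + (-0.4264)·(-2) + (-0.2132)·2 = -3.4112.
u_2 = v_2 + 3.4112·e_1 = (-1.2727, -1.0909, 0.0000, -3.4545, 1.2727).
‖u_2‖ = 4.0452, so e_2 = (-0.3146, -0.2697, 0.0000, -0.8540, 0.3146).
e_1·v_3 = 0.2132·1 + 0.8528·(-3) + 0.0000·1 + (-0.4264)·(-2) + (-0.2132)·1 = -1.7056; e_2·v_3 = (-0.3146)·1 + (-0.2697)·(-3) + 0.0000·1 + (-0.8540)·(-2) + 0.3146·1 = 2.5170.
u_3 = v_3 + 1.7056·e_1 − 2.5170·e_2 = (2.1556, -0.8667, 1.0000, -0.5778, -0.1556).
‖u_3‖ = 2.5991, so e_3 = (0.8293, -0.3334, 0.3847, -0.2223, -0.0598).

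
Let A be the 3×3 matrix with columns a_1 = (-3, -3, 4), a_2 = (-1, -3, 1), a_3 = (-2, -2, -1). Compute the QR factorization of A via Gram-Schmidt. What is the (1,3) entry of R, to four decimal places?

a_1 = (-3, -3, 4); ‖a_1‖ = 5.8310, so e_1 = (-0.5145, -0.5145, 0.6860).
r_{13} = e_1·a_3 = 1.3720.

r_{13} = 1.3720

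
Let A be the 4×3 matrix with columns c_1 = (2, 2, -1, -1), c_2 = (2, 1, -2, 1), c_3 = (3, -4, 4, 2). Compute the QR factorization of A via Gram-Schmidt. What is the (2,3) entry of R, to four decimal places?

c_1 = (2, 2, -1, -1); ‖c_1‖ = 3.1623, so q_1 = (0.6325, 0.6325, -0.3162, -0.3162).
q_1·c_2 = 0.6325·2 + 0.6325·1 + (-0.3162)·(-2) + (-0.3162)·1 = 2.2136.
u_2 = c_2 − 2.2136·q_1 = (0.6000, -0.4000, -1.3000, 1.7000).
‖u_2‖ = 2.2583, so q_2 = (0.2657, -0.1771, -0.5756, 0.7528).
r_{23} = q_2·c_3 = 0.7085.

r_{23} = 0.7085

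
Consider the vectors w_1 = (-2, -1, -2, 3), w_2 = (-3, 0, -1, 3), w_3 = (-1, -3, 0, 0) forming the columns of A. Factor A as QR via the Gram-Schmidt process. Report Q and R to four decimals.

w_1 = (-2, -1, -2, 3); ‖w_1‖ = 4.2426, so e_1 = (-0.4714, -0.2357, -0.4714, 0.7071).
e_1·w_2 = (-0.4714)·(-3) + (-0.2357)·0 + (-0.4714)·(-1) + 0.7071·3 = 4.0069.
u_2 = w_2 − 4.0069·e_1 = (-1.1111, 0.9444, 0.8889, 0.1667).
‖u_2‖ = 1.7159, so e_2 = (-0.6475, 0.5504, 0.5180, 0.0971).
e_1·w_3 = (-0.4714)·(-1) + (-0.2357)·(-3) + (-0.4714)·0 + 0.7071·0 = 1.1785; e_2·w_3 = (-0.6475)·(-1) + 0.5504·(-3) + 0.5180·0 + 0.0971·0 = -1.0037.
u_3 = w_3 − 1.1785·e_1 + 1.0037·e_2 = (-1.0943, -2.1698, 1.0755, -0.7358).
‖u_3‖ = 2.7575, so e_3 = (-0.3969, -0.7869, 0.3900, -0.2669).

Q = [[-0.4714, -0.6475, -0.3969], [-0.2357, 0.5504, -0.7869], [-0.4714, 0.5180, 0.3900], [0.7071, 0.0971, -0.2669]], R = [[4.2426, 4.0069, 1.1785], [0.0000, 1.7159, -1.0037], [0.0000, 0.0000, 2.7575]]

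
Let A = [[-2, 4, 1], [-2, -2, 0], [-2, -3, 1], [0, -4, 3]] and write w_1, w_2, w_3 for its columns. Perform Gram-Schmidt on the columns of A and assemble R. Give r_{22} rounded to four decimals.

w_1 = (-2, -2, -2, 0); ‖w_1‖ = 3.4641, so e_1 = (-0.5774, -0.5774, -0.5774, 0.0000).
e_1·w_2 = (-0.5774)·4 + (-0.5774)·(-2) + (-0.5774)·(-3) + 0.0000·(-4) = 0.5774.
u_2 = w_2 − 0.5774·e_1 = (4.3333, -1.6667, -2.6667, -4.0000).
r_{22} = ‖u_2‖ = 6.6833.

r_{22} = 6.6833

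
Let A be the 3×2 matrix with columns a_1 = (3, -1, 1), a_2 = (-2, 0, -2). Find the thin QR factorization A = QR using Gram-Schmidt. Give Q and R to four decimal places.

a_1 = (3, -1, 1); ‖a_1‖ = 3.3166, so e_1 = (0.9045, -0.3015, 0.3015).
e_1·a_2 = 0.9045·(-2) + (-0.3015)·0 + 0.3015·(-2) = -2.4121.
u_2 = a_2 + 2.4121·e_1 = (0.1818, -0.7273, -1.2727).
‖u_2‖ = 1.4771, so e_2 = (0.1231, -0.4924, -0.8616).

Q = [[0.9045, 0.1231], [-0.3015, -0.4924], [0.3015, -0.8616]], R = [[3.3166, -2.4121], [0.0000, 1.4771]]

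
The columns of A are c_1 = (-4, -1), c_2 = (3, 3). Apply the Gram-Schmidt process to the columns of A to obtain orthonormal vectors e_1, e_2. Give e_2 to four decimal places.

c_1 = (-4, -1); ‖c_1‖ = 4.1231, so e_1 = (-0.9701, -0.2425).
e_1·c_2 = (-0.9701)·3 + (-0.2425)·3 = -3.6380.
u_2 = c_2 + 3.6380·e_1 = (-0.5294, 2.1176).
‖u_2‖ = 2.1828, so e_2 = (-0.2425, 0.9701).

e_2 = (-0.2425, 0.9701)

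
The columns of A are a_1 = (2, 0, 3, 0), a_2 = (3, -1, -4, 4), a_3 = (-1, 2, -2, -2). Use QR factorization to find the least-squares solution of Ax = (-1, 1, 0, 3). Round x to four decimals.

x = (-0.3813, 0.0845, -0.4329)

a_1 = (2, 0, 3, 0); ‖a_1‖ = 3.6056, so e_1 = (0.5547, 0.0000, 0.8321, 0.0000).
e_1·a_2 = 0.5547·3 + 0.0000·(-1) + 0.8321·(-4) + 0.0000·4 = -1.6641.
u_2 = a_2 + 1.6641·e_1 = (3.9231, -1.0000, -2.6154, 4.0000).
‖u_2‖ = 6.2634, so e_2 = (0.6263, -0.1597, -0.4176, 0.6386).
e_1·a_3 = 0.5547·(-1) + 0.0000·2 + 0.8321·(-2) + 0.0000·(-2) = -2.2188; e_2·a_3 = 0.6263·(-1) + (-0.1597)·2 + (-0.4176)·(-2) + 0.6386·(-2) = -1.3878.
u_3 = a_3 + 2.2188·e_1 + 1.3878·e_2 = (1.1000, 1.7784, -0.7333, -1.1137).
‖u_3‖ = 2.4801, so e_3 = (0.4435, 0.7171, -0.2957, -0.4491).
Qᵀb = (-0.5547, 1.1299, -1.0736).
Back-substitute: x_3 = -1.0736/2.4801 = -0.4329.
x_2 = (1.1299 + 1.3878·(-0.4329))/6.2634 = 0.0845.
x_1 = (-0.5547 + 1.6641·0.0845 + 2.2188·(-0.4329))/3.6056 = -0.3813.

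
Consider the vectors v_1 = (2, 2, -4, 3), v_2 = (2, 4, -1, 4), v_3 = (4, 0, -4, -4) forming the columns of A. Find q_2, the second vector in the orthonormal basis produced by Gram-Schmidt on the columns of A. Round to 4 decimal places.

v_1 = (2, 2, -4, 3); ‖v_1‖ = 5.7446, so q_1 = (0.3482, 0.3482, -0.6963, 0.5222).
q_1·v_2 = 0.3482·2 + 0.3482·4 + (-0.6963)·(-1) + 0.5222·4 = 4.8742.
u_2 = v_2 − 4.8742·q_1 = (0.3030, 2.3030, 2.3939, 1.4545).
‖u_2‖ = 3.6390, so q_2 = (0.0833, 0.6329, 0.6579, 0.3997).

q_2 = (0.0833, 0.6329, 0.6579, 0.3997)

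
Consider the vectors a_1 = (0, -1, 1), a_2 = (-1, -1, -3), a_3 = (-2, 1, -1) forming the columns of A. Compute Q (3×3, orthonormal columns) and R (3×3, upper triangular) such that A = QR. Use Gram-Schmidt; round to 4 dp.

a_1 = (0, -1, 1); ‖a_1‖ = 1.4142, so e_1 = (0.0000, -0.7071, 0.7071).
e_1·a_2 = 0.0000·(-1) + (-0.7071)·(-1) + 0.7071·(-3) = -1.4142.
u_2 = a_2 + 1.4142·e_1 = (-1.0000, -2.0000, -2.0000).
‖u_2‖ = 3.0000, so e_2 = (-0.3333, -0.6667, -0.6667).
e_1·a_3 = 0.0000·(-2) + (-0.7071)·1 + 0.7071·(-1) = -1.4142; e_2·a_3 = (-0.3333)·(-2) + (-0.6667)·1 + (-0.6667)·(-1) = 0.6667.
u_3 = a_3 + 1.4142·e_1 − 0.6667·e_2 = (-1.7778, 0.4444, 0.4444).
‖u_3‖ = 1.8856, so e_3 = (-0.9428, 0.2357, 0.2357).

Q = [[0.0000, -0.3333, -0.9428], [-0.7071, -0.6667, 0.2357], [0.7071, -0.6667, 0.2357]], R = [[1.4142, -1.4142, -1.4142], [0.0000, 3.0000, 0.6667], [0.0000, 0.0000, 1.8856]]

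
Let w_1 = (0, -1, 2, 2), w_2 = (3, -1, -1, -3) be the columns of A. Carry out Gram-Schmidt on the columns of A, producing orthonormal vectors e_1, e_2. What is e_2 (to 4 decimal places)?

w_1 = (0, -1, 2, 2); ‖w_1‖ = 3.0000, so e_1 = (0.0000, -0.3333, 0.6667, 0.6667).
e_1·w_2 = 0.0000·3 + (-0.3333)·(-1) + 0.6667·(-1) + 0.6667·(-3) = -2.3333.
u_2 = w_2 + 2.3333·e_1 = (3.0000, -1.7778, 0.5556, -1.4444).
‖u_2‖ = 3.8152, so e_2 = (0.7863, -0.4660, 0.1456, -0.3786).

e_2 = (0.7863, -0.4660, 0.1456, -0.3786)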